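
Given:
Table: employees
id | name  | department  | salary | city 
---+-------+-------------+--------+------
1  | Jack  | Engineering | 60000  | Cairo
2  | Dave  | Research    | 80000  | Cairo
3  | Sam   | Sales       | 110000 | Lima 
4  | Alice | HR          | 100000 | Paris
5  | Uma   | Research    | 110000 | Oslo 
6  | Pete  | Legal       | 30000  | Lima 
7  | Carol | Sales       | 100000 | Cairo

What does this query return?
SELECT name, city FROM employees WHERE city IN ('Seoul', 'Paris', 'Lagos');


Filtering: city IN ('Seoul', 'Paris', 'Lagos')
Matching: 1 rows

1 rows:
Alice, Paris


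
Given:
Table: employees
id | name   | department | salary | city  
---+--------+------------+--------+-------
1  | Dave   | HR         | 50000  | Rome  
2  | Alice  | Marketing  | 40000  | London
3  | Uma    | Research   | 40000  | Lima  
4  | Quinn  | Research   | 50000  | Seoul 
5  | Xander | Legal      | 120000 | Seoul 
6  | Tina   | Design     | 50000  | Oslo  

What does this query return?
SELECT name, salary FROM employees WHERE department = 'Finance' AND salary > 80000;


Filtering: department = 'Finance' AND salary > 80000
Matching: 0 rows

Empty result set (0 rows)


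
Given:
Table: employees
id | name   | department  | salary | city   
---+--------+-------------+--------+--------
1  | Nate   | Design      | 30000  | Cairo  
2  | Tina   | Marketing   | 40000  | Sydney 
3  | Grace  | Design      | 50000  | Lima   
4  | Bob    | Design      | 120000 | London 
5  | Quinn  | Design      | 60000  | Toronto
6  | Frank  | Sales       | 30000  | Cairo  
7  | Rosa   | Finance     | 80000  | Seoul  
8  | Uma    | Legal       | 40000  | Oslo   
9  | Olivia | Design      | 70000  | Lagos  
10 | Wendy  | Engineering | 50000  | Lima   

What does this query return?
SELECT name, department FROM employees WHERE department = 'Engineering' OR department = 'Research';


Filtering: department = 'Engineering' OR 'Research'
Matching: 1 rows

1 rows:
Wendy, Engineering


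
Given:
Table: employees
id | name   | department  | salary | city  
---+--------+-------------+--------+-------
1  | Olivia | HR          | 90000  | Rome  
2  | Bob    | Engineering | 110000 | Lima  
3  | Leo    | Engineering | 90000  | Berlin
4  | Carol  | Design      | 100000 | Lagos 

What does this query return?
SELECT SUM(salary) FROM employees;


SUM(salary) = 90000 + 110000 + 90000 + 100000 = 390000

390000


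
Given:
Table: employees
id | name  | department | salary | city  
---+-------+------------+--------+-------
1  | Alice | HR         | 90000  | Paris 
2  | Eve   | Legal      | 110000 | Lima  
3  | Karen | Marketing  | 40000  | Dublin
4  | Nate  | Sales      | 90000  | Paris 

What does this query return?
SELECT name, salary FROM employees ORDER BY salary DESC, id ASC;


Sorting by salary DESC, then id ASC for ties

4 rows:
Eve, 110000
Alice, 90000
Nate, 90000
Karen, 40000


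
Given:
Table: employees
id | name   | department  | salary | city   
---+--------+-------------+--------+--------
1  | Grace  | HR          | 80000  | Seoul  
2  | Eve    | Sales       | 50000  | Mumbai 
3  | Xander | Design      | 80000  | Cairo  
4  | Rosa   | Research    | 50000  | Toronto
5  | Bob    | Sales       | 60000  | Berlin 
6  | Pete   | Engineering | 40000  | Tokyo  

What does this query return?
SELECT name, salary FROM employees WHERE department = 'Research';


Filtering: department = 'Research'
Matching rows: 1

1 rows:
Rosa, 50000


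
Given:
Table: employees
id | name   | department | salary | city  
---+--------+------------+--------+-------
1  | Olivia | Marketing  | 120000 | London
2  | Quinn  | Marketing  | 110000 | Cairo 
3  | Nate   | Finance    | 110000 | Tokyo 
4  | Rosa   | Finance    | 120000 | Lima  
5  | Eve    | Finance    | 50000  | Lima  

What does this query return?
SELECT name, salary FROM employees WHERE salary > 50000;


Filtering: salary > 50000
Matching: 4 rows

4 rows:
Olivia, 120000
Quinn, 110000
Nate, 110000
Rosa, 120000


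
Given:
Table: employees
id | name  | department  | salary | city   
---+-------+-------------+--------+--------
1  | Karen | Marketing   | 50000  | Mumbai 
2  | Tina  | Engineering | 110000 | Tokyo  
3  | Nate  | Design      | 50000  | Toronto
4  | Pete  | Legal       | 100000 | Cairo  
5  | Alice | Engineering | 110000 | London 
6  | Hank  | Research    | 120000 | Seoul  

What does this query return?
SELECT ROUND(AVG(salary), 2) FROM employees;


SUM(salary) = 540000
COUNT = 6
ROUND(AVG, 2) = ROUND(540000 / 6, 2) = 90000.0

90000.0


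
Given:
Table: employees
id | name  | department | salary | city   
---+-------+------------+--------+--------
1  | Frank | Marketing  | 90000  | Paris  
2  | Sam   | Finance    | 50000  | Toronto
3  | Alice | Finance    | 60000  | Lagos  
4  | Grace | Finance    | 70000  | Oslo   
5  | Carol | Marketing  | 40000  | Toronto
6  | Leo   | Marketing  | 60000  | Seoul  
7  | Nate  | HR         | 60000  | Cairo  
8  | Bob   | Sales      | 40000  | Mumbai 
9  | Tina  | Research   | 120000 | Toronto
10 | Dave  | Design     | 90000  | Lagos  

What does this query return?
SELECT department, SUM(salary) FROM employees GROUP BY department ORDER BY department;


Summing salary within each department:
  Design: 90000 = 90000
  Finance: 50000 + 60000 + 70000 = 180000
  HR: 60000 = 60000
  Marketing: 90000 + 40000 + 60000 = 190000
  Research: 120000 = 120000
  Sales: 40000 = 40000


6 groups:
Design, 90000
Finance, 180000
HR, 60000
Marketing, 190000
Research, 120000
Sales, 40000


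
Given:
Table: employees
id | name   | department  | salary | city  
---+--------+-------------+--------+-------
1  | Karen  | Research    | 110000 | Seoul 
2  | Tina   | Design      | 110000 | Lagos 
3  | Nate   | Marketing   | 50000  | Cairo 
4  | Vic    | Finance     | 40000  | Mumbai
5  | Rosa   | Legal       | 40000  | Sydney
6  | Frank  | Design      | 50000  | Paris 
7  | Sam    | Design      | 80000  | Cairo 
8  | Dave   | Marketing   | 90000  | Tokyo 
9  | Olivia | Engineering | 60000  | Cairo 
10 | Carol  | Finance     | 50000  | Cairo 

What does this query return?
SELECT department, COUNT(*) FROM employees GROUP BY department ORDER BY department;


Assigning each row to its department group:
  Karen -> Research
  Tina -> Design
  Nate -> Marketing
  Vic -> Finance
  Rosa -> Legal
  Frank -> Design
  Sam -> Design
  Dave -> Marketing
  Olivia -> Engineering
  Carol -> Finance


6 groups:
Design, 3
Engineering, 1
Finance, 2
Legal, 1
Marketing, 2
Research, 1


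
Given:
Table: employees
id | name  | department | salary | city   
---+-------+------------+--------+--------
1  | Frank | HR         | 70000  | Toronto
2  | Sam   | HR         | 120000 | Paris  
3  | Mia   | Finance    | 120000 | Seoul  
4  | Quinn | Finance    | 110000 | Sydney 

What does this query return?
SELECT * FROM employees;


SELECT * returns all 4 rows with all columns

4 rows:
1, Frank, HR, 70000, Toronto
2, Sam, HR, 120000, Paris
3, Mia, Finance, 120000, Seoul
4, Quinn, Finance, 110000, Sydney


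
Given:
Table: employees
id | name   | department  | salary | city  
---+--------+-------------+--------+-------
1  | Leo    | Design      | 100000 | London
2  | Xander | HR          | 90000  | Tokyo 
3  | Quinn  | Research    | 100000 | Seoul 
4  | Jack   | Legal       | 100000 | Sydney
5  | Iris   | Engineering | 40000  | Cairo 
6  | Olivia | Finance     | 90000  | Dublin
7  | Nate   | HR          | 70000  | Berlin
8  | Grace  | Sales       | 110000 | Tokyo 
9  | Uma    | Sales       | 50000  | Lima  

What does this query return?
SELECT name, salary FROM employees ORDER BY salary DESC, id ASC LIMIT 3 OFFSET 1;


Sort by salary DESC (id ASC tiebreak), then skip 1 and take 3
Rows 2 through 4

3 rows:
Leo, 100000
Quinn, 100000
Jack, 100000


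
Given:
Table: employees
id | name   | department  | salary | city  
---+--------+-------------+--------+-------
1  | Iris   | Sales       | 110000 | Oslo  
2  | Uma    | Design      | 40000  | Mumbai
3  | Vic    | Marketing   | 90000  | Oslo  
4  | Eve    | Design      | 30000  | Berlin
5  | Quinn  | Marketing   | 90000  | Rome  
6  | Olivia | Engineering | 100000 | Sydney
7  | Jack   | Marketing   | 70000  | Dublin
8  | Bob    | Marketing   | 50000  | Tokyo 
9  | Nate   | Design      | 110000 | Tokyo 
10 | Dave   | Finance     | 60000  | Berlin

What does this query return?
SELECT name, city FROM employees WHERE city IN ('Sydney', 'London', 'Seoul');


Filtering: city IN ('Sydney', 'London', 'Seoul')
Matching: 1 rows

1 rows:
Olivia, Sydney


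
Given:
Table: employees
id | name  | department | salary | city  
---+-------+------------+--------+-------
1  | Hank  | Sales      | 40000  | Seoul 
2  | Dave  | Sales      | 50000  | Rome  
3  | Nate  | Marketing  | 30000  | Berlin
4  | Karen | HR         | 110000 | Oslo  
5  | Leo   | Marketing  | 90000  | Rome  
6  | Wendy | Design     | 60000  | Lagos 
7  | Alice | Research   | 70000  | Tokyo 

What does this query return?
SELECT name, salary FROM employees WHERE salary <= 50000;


Filtering: salary <= 50000
Matching: 3 rows

3 rows:
Hank, 40000
Dave, 50000
Nate, 30000


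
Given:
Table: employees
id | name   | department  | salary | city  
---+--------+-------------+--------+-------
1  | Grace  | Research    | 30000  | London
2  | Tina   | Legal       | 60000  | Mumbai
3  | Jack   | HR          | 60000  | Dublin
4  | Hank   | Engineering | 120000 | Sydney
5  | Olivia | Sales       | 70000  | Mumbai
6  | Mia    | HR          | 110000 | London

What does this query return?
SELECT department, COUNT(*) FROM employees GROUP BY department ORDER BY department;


Assigning each row to its department group:
  Grace -> Research
  Tina -> Legal
  Jack -> HR
  Hank -> Engineering
  Olivia -> Sales
  Mia -> HR


5 groups:
Engineering, 1
HR, 2
Legal, 1
Research, 1
Sales, 1


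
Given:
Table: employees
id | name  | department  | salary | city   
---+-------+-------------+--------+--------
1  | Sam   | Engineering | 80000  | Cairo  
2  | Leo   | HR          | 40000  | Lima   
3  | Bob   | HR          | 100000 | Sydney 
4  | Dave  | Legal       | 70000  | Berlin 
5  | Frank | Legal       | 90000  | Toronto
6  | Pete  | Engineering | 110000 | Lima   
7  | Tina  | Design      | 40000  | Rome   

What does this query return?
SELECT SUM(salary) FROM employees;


SUM(salary) = 80000 + 40000 + 100000 + 70000 + 90000 + 110000 + 40000 = 530000

530000


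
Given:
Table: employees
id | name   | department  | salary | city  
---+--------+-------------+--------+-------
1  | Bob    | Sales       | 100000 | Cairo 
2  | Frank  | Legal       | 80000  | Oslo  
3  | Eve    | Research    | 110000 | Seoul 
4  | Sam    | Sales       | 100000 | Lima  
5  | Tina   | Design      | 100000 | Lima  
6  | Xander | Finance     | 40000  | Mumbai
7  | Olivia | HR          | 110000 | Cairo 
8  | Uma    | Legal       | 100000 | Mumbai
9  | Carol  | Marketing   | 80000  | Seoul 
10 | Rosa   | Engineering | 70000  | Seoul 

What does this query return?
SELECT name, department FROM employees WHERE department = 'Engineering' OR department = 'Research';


Filtering: department = 'Engineering' OR 'Research'
Matching: 2 rows

2 rows:
Eve, Research
Rosa, Engineering


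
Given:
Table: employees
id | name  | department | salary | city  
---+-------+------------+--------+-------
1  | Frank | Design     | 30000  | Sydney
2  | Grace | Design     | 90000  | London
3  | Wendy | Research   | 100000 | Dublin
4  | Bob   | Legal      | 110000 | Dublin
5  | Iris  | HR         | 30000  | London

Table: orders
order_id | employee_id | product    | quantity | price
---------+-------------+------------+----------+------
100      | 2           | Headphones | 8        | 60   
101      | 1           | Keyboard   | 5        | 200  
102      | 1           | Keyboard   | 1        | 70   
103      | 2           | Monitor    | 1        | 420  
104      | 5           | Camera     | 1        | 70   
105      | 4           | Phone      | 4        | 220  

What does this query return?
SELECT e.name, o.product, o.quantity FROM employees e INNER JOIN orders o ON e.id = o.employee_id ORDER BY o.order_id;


Joining employees.id = orders.employee_id:
  employee Grace (id=2) -> order Headphones
  employee Frank (id=1) -> order Keyboard
  employee Frank (id=1) -> order Keyboard
  employee Grace (id=2) -> order Monitor
  employee Iris (id=5) -> order Camera
  employee Bob (id=4) -> order Phone


6 rows:
Grace, Headphones, 8
Frank, Keyboard, 5
Frank, Keyboard, 1
Grace, Monitor, 1
Iris, Camera, 1
Bob, Phone, 4


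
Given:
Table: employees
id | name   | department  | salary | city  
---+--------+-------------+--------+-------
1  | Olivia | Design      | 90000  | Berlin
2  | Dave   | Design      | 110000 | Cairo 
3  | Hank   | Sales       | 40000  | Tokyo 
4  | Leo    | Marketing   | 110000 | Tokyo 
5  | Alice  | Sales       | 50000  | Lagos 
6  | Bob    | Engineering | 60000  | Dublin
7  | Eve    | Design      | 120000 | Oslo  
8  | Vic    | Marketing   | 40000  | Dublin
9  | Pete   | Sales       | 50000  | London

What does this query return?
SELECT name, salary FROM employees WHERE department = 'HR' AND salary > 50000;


Filtering: department = 'HR' AND salary > 50000
Matching: 0 rows

Empty result set (0 rows)


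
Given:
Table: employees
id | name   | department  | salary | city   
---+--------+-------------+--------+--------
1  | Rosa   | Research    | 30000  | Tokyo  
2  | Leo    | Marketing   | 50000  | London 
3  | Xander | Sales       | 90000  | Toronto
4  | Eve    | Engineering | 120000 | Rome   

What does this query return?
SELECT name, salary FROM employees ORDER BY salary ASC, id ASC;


Sorting by salary ASC, then id ASC for ties

4 rows:
Rosa, 30000
Leo, 50000
Xander, 90000
Eve, 120000


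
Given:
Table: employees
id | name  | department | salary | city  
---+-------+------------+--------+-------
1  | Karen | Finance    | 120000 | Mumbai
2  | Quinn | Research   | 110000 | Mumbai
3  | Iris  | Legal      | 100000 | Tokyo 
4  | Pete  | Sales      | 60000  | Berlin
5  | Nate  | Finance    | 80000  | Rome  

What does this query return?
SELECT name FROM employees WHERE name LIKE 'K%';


LIKE 'K%' matches names starting with 'K'
Matching: 1

1 rows:
Karen


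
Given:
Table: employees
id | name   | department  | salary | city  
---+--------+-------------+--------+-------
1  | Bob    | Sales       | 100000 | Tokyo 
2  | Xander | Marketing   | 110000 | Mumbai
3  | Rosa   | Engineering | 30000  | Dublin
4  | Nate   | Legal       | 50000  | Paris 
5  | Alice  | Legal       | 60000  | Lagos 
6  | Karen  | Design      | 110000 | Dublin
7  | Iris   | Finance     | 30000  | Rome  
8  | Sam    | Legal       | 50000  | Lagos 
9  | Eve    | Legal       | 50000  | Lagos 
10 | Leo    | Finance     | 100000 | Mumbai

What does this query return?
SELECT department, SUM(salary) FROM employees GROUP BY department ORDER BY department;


Summing salary within each department:
  Design: 110000 = 110000
  Engineering: 30000 = 30000
  Finance: 30000 + 100000 = 130000
  Legal: 50000 + 60000 + 50000 + 50000 = 210000
  Marketing: 110000 = 110000
  Sales: 100000 = 100000


6 groups:
Design, 110000
Engineering, 30000
Finance, 130000
Legal, 210000
Marketing, 110000
Sales, 100000


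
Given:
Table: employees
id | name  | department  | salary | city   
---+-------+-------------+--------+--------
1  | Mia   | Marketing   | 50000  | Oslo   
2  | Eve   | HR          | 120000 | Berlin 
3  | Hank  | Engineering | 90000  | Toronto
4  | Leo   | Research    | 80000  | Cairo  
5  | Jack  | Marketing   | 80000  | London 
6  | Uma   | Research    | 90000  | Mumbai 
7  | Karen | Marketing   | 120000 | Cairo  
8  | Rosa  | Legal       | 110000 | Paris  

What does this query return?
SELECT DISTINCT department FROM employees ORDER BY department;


All 'department' values (row order): Marketing, HR, Engineering, Research, Marketing, Research, Marketing, Legal
Removing duplicates leaves 5 unique value(s).

5 values:
Engineering
HR
Legal
Marketing
Research


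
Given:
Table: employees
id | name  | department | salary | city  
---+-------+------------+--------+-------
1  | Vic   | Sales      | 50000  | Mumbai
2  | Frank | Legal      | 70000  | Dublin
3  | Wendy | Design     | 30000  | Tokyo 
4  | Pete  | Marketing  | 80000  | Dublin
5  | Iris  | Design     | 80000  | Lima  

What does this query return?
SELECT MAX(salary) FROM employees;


Salaries: 50000, 70000, 30000, 80000, 80000
MAX = 80000

80000


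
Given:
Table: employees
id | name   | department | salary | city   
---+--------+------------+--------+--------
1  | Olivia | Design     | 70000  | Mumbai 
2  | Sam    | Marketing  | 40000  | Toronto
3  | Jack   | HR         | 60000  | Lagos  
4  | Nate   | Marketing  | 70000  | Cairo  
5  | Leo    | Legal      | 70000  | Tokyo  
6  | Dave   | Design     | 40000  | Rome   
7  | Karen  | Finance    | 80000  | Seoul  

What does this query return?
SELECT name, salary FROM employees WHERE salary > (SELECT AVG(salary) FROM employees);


Subquery: AVG(salary) = 61428.57
Filtering: salary > 61428.57
  Olivia (70000) -> MATCH
  Nate (70000) -> MATCH
  Leo (70000) -> MATCH
  Karen (80000) -> MATCH


4 rows:
Olivia, 70000
Nate, 70000
Leo, 70000
Karen, 80000


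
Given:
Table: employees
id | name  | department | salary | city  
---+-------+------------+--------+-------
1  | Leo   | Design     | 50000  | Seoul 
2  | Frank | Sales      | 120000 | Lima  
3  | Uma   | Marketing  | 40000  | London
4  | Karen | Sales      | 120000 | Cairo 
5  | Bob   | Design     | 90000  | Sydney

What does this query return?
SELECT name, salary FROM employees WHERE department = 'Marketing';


Filtering: department = 'Marketing'
Matching rows: 1

1 rows:
Uma, 40000


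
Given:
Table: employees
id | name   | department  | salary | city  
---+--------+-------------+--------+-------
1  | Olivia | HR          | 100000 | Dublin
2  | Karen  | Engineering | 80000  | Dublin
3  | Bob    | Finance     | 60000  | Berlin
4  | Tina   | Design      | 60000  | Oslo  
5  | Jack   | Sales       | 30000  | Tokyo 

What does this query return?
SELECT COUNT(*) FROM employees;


COUNT(*) counts all rows

5


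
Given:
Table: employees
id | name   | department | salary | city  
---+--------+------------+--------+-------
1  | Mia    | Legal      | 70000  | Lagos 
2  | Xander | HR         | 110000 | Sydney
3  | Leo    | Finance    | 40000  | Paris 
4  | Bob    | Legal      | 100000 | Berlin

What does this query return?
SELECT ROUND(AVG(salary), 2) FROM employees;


SUM(salary) = 320000
COUNT = 4
ROUND(AVG, 2) = ROUND(320000 / 4, 2) = 80000.0

80000.0


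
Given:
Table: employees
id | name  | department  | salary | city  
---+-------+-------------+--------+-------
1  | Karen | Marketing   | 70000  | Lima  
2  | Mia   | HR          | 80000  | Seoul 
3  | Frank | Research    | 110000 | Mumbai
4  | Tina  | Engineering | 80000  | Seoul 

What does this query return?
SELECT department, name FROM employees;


Projecting columns: department, name

4 rows:
Marketing, Karen
HR, Mia
Research, Frank
Engineering, Tina


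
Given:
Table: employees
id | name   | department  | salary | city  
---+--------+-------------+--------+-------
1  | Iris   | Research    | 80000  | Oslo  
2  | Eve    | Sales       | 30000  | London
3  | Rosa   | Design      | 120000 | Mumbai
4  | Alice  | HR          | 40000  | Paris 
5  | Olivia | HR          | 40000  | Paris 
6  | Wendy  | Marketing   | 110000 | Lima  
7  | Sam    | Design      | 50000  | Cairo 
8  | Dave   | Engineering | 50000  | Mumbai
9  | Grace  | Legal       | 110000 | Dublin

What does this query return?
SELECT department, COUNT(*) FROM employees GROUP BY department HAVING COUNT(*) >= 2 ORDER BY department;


Groups with count >= 2:
  Design: 2 -> PASS
  HR: 2 -> PASS
  Engineering: 1 -> filtered out
  Legal: 1 -> filtered out
  Marketing: 1 -> filtered out
  Research: 1 -> filtered out
  Sales: 1 -> filtered out


2 groups:
Design, 2
HR, 2


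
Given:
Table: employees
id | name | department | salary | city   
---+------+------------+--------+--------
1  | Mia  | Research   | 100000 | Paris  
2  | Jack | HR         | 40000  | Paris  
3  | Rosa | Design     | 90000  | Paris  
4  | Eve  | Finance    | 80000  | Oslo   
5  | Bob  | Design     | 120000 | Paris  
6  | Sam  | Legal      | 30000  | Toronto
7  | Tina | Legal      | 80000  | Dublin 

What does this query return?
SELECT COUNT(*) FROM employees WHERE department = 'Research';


Counting rows where department = 'Research'
  Mia -> MATCH


1


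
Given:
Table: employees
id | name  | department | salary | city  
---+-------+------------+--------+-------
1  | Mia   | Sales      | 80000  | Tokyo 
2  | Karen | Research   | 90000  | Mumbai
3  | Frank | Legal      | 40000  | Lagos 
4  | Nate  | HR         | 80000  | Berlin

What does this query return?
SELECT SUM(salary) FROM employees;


SUM(salary) = 80000 + 90000 + 40000 + 80000 = 290000

290000


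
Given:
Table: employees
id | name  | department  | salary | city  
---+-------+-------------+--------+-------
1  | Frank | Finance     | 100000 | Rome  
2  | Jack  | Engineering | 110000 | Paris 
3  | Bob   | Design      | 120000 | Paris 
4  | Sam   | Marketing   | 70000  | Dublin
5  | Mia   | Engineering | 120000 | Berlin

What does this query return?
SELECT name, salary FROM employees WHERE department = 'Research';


Filtering: department = 'Research'
Matching rows: 0

Empty result set (0 rows)


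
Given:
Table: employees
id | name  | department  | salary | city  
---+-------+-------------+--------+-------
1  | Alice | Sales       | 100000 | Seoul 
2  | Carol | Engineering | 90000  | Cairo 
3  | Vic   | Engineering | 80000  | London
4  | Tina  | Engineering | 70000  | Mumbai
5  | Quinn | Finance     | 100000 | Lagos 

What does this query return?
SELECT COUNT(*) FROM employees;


COUNT(*) counts all rows

5


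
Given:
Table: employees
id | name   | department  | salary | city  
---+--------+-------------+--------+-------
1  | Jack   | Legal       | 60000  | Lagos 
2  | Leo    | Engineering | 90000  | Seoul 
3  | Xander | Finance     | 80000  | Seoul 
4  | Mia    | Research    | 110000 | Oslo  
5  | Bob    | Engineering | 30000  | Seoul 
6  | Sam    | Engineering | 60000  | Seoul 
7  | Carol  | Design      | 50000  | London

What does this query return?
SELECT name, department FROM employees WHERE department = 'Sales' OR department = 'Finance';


Filtering: department = 'Sales' OR 'Finance'
Matching: 1 rows

1 rows:
Xander, Finance


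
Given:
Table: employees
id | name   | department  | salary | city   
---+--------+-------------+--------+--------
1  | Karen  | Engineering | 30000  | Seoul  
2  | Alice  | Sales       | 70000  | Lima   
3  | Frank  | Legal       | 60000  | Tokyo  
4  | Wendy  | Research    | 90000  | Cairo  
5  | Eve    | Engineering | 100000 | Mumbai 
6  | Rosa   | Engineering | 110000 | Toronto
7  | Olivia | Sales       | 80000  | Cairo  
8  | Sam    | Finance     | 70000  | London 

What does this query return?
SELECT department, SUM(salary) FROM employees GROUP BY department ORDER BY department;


Summing salary within each department:
  Engineering: 30000 + 100000 + 110000 = 240000
  Finance: 70000 = 70000
  Legal: 60000 = 60000
  Research: 90000 = 90000
  Sales: 70000 + 80000 = 150000


5 groups:
Engineering, 240000
Finance, 70000
Legal, 60000
Research, 90000
Sales, 150000


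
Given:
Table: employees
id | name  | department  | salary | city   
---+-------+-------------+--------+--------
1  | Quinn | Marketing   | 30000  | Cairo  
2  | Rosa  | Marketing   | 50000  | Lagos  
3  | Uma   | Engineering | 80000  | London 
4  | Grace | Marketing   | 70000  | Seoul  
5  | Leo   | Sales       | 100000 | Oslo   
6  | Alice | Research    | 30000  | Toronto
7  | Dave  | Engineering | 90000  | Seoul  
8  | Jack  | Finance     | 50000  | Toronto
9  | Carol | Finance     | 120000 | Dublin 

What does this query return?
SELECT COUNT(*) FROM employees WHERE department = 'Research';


Counting rows where department = 'Research'
  Alice -> MATCH


1


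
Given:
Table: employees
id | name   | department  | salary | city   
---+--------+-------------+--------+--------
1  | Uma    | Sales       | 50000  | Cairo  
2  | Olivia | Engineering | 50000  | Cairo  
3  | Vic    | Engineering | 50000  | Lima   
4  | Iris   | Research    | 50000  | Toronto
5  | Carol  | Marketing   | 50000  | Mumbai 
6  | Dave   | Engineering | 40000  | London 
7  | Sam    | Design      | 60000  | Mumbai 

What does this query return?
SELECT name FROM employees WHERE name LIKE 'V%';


LIKE 'V%' matches names starting with 'V'
Matching: 1

1 rows:
Vic


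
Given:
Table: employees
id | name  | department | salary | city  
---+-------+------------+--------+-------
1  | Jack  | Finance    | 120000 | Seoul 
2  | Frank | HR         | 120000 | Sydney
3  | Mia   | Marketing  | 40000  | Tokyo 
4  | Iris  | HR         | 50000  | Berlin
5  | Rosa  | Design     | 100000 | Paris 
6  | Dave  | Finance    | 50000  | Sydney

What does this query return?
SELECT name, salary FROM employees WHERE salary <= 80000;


Filtering: salary <= 80000
Matching: 3 rows

3 rows:
Mia, 40000
Iris, 50000
Dave, 50000


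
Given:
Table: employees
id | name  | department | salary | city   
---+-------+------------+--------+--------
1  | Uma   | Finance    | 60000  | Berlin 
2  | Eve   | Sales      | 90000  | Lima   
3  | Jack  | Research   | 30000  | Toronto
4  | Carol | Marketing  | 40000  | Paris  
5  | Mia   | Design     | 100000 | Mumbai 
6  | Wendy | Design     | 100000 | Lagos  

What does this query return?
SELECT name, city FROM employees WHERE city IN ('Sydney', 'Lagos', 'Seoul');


Filtering: city IN ('Sydney', 'Lagos', 'Seoul')
Matching: 1 rows

1 rows:
Wendy, Lagos


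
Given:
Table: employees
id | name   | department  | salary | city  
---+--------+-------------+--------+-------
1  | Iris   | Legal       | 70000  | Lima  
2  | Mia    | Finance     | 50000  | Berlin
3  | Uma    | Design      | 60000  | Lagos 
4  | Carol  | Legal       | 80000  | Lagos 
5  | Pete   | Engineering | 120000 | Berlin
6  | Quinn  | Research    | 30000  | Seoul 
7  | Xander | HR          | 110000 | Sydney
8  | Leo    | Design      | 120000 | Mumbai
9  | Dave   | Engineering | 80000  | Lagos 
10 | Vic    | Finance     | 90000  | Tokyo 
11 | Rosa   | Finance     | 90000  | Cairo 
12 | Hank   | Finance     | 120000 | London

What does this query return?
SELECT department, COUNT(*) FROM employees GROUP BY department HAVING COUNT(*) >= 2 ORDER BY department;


Groups with count >= 2:
  Design: 2 -> PASS
  Engineering: 2 -> PASS
  Finance: 4 -> PASS
  Legal: 2 -> PASS
  HR: 1 -> filtered out
  Research: 1 -> filtered out


4 groups:
Design, 2
Engineering, 2
Finance, 4
Legal, 2


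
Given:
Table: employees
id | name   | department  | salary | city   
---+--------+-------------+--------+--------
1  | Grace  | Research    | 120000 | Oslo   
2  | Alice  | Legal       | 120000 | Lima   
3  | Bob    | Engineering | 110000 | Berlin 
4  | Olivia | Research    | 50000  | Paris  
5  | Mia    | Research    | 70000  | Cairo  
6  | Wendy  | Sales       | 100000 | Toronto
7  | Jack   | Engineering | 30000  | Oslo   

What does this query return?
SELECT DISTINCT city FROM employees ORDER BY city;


All 'city' values (row order): Oslo, Lima, Berlin, Paris, Cairo, Toronto, Oslo
Removing duplicates leaves 6 unique value(s).

6 values:
Berlin
Cairo
Lima
Oslo
Paris
Toronto


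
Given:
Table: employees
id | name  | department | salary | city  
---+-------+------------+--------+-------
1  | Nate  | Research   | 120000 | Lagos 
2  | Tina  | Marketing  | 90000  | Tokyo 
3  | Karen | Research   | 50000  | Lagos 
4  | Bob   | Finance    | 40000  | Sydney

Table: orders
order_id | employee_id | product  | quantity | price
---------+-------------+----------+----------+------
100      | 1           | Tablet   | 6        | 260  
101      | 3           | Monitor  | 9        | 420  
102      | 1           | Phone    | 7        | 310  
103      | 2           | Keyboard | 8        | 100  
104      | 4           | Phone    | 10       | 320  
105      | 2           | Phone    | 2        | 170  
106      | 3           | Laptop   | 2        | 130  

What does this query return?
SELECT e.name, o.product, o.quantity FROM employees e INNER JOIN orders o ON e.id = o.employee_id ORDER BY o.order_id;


Joining employees.id = orders.employee_id:
  employee Nate (id=1) -> order Tablet
  employee Karen (id=3) -> order Monitor
  employee Nate (id=1) -> order Phone
  employee Tina (id=2) -> order Keyboard
  employee Bob (id=4) -> order Phone
  employee Tina (id=2) -> order Phone
  employee Karen (id=3) -> order Laptop


7 rows:
Nate, Tablet, 6
Karen, Monitor, 9
Nate, Phone, 7
Tina, Keyboard, 8
Bob, Phone, 10
Tina, Phone, 2
Karen, Laptop, 2


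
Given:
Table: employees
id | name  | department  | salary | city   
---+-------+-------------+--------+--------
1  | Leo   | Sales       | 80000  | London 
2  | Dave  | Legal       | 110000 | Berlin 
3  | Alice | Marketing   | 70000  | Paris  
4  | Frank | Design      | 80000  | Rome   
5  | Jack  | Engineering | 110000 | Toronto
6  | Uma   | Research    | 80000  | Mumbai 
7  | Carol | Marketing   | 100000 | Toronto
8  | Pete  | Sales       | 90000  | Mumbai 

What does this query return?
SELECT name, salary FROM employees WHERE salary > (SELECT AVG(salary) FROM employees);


Subquery: AVG(salary) = 90000.0
Filtering: salary > 90000.0
  Dave (110000) -> MATCH
  Jack (110000) -> MATCH
  Carol (100000) -> MATCH


3 rows:
Dave, 110000
Jack, 110000
Carol, 100000


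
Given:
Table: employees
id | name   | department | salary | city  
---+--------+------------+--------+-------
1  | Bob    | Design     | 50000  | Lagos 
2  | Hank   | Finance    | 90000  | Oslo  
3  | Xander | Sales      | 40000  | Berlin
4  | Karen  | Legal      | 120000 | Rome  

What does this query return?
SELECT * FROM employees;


SELECT * returns all 4 rows with all columns

4 rows:
1, Bob, Design, 50000, Lagos
2, Hank, Finance, 90000, Oslo
3, Xander, Sales, 40000, Berlin
4, Karen, Legal, 120000, Rome


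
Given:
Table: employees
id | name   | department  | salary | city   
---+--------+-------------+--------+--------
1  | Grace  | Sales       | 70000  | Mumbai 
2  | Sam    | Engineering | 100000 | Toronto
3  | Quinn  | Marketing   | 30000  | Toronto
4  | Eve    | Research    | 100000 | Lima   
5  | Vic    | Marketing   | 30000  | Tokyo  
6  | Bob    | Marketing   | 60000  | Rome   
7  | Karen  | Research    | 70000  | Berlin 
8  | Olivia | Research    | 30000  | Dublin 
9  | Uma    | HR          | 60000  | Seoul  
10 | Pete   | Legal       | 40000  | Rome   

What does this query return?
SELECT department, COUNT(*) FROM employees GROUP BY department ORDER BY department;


Assigning each row to its department group:
  Grace -> Sales
  Sam -> Engineering
  Quinn -> Marketing
  Eve -> Research
  Vic -> Marketing
  Bob -> Marketing
  Karen -> Research
  Olivia -> Research
  Uma -> HR
  Pete -> Legal


6 groups:
Engineering, 1
HR, 1
Legal, 1
Marketing, 3
Research, 3
Sales, 1


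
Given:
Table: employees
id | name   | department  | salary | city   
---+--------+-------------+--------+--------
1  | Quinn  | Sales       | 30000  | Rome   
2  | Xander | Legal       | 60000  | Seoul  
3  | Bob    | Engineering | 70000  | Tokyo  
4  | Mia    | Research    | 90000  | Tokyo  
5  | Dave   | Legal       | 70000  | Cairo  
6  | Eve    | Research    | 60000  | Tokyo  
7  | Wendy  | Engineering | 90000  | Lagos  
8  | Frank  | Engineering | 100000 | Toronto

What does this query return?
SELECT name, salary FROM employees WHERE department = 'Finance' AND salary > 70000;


Filtering: department = 'Finance' AND salary > 70000
Matching: 0 rows

Empty result set (0 rows)


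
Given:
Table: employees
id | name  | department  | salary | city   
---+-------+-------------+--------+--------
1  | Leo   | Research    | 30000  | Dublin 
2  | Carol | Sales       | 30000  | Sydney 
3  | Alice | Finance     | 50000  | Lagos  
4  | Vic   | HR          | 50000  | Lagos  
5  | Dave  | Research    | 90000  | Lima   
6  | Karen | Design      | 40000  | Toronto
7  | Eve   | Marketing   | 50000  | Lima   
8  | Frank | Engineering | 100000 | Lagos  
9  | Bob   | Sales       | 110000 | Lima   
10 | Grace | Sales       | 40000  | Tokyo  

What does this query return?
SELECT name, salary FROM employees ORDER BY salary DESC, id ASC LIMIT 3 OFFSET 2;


Sort by salary DESC (id ASC tiebreak), then skip 2 and take 3
Rows 3 through 5

3 rows:
Dave, 90000
Alice, 50000
Vic, 50000


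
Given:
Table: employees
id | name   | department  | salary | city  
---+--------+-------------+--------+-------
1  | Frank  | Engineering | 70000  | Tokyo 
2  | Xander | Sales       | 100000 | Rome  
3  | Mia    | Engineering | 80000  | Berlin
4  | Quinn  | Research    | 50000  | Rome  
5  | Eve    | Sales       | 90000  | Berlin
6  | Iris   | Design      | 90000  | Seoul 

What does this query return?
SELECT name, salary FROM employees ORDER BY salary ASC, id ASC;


Sorting by salary ASC, then id ASC for ties

6 rows:
Quinn, 50000
Frank, 70000
Mia, 80000
Eve, 90000
Iris, 90000
Xander, 100000


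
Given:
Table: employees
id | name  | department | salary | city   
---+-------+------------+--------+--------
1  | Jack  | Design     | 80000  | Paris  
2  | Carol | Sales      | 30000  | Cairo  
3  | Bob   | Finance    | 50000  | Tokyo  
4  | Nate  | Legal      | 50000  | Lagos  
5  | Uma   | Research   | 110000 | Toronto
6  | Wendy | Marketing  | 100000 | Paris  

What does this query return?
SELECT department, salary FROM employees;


Projecting columns: department, salary

6 rows:
Design, 80000
Sales, 30000
Finance, 50000
Legal, 50000
Research, 110000
Marketing, 100000


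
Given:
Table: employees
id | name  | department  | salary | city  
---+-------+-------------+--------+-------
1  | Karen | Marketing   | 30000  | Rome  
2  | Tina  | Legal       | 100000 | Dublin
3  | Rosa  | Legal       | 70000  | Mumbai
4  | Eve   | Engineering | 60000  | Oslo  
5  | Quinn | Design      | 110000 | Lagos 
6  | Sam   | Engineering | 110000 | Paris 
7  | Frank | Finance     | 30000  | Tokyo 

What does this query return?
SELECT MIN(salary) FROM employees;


Salaries: 30000, 100000, 70000, 60000, 110000, 110000, 30000
MIN = 30000

30000


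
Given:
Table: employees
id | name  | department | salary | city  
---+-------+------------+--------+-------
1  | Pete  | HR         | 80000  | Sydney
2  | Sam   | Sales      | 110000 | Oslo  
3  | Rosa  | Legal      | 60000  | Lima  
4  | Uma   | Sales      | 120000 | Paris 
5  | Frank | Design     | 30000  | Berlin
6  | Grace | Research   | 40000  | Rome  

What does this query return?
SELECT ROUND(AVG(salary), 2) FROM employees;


SUM(salary) = 440000
COUNT = 6
ROUND(AVG, 2) = ROUND(440000 / 6, 2) = 73333.33

73333.33


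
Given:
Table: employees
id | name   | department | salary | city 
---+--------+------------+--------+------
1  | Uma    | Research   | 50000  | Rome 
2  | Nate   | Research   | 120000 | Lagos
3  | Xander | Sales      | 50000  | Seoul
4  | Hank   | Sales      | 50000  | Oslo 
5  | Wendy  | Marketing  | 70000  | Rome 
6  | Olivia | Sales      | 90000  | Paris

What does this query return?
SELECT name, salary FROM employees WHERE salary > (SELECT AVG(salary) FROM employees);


Subquery: AVG(salary) = 71666.67
Filtering: salary > 71666.67
  Nate (120000) -> MATCH
  Olivia (90000) -> MATCH


2 rows:
Nate, 120000
Olivia, 90000


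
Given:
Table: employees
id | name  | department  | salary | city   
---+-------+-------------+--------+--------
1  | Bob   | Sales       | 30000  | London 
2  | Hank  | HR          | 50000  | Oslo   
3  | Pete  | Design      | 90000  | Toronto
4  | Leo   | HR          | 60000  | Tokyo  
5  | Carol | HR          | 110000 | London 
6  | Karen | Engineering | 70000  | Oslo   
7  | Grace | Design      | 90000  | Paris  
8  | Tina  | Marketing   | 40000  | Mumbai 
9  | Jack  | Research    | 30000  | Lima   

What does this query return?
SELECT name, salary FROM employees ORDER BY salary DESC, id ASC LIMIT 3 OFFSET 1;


Sort by salary DESC (id ASC tiebreak), then skip 1 and take 3
Rows 2 through 4

3 rows:
Pete, 90000
Grace, 90000
Karen, 70000


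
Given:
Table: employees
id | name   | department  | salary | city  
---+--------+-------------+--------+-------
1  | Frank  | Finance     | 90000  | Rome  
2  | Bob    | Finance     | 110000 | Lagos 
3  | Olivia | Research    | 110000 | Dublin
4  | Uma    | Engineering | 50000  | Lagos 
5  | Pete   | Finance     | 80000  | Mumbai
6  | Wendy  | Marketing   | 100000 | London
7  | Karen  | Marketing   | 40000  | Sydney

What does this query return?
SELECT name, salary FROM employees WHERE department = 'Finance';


Filtering: department = 'Finance'
Matching rows: 3

3 rows:
Frank, 90000
Bob, 110000
Pete, 80000


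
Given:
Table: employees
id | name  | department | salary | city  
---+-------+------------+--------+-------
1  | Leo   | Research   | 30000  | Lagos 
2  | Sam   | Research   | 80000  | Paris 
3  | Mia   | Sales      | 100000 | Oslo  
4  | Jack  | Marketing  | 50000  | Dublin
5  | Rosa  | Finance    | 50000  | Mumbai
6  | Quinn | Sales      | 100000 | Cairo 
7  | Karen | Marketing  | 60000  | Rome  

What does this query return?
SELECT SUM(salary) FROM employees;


SUM(salary) = 30000 + 80000 + 100000 + 50000 + 50000 + 100000 + 60000 = 470000

470000


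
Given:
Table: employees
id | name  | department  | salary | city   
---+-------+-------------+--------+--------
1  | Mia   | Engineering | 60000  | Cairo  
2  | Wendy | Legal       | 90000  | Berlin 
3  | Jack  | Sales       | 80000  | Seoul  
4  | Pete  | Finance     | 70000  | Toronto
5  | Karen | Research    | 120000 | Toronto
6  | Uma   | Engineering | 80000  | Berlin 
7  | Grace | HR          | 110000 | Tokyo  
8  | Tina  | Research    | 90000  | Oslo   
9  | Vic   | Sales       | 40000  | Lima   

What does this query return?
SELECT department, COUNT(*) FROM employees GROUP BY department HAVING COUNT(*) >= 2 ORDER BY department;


Groups with count >= 2:
  Engineering: 2 -> PASS
  Research: 2 -> PASS
  Sales: 2 -> PASS
  Finance: 1 -> filtered out
  HR: 1 -> filtered out
  Legal: 1 -> filtered out


3 groups:
Engineering, 2
Research, 2
Sales, 2


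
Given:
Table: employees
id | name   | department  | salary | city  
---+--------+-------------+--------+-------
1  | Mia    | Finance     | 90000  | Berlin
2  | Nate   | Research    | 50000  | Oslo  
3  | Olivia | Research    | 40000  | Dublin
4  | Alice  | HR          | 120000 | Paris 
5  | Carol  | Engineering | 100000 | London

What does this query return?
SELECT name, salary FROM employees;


Projecting columns: name, salary

5 rows:
Mia, 90000
Nate, 50000
Olivia, 40000
Alice, 120000
Carol, 100000


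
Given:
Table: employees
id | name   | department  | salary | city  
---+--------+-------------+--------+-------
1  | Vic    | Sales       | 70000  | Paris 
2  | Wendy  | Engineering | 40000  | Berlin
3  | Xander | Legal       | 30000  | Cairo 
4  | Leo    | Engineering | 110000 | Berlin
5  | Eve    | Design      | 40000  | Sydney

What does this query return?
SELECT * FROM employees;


SELECT * returns all 5 rows with all columns

5 rows:
1, Vic, Sales, 70000, Paris
2, Wendy, Engineering, 40000, Berlin
3, Xander, Legal, 30000, Cairo
4, Leo, Engineering, 110000, Berlin
5, Eve, Design, 40000, Sydney


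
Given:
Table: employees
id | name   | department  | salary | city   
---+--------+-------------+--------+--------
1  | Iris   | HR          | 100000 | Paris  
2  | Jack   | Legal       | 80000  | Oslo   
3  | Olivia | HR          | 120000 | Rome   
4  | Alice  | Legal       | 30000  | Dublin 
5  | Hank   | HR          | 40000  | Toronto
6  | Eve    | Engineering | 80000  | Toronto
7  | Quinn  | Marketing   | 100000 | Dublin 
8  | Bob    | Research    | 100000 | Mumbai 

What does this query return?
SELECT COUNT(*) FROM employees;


COUNT(*) counts all rows

8


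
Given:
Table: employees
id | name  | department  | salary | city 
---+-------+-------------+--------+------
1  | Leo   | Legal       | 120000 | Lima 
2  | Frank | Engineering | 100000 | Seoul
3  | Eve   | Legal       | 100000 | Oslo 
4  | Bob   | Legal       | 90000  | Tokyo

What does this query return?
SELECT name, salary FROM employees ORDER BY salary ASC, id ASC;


Sorting by salary ASC, then id ASC for ties

4 rows:
Bob, 90000
Frank, 100000
Eve, 100000
Leo, 120000
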